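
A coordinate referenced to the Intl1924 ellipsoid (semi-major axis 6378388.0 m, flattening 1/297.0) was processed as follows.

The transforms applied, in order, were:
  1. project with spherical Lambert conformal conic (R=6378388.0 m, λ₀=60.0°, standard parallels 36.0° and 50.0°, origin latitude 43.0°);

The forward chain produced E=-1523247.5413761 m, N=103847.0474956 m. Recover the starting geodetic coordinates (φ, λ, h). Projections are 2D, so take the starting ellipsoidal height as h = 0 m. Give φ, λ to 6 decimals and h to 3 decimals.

start: E=-1523247.5414, N=103847.0475 m
→ lcc⁻¹: φ=42.38528000°, λ=41.17954200°

φ=42.385280°, λ=41.179542°, h=0.000 m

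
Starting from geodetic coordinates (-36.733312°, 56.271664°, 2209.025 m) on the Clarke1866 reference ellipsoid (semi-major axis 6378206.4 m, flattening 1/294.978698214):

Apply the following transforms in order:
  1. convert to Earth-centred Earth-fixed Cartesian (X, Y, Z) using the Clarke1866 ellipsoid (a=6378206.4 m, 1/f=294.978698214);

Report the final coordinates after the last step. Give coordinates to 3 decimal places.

start: φ=-36.733312°, λ=56.271664°, h=2209.025 m
→ ECEF (a=6378206.400, f=1/294.978698214): X=2842711.7441, Y=4257903.0876, Z=-3794844.8901

X=2842711.744 m, Y=4257903.088 m, Z=-3794844.890 m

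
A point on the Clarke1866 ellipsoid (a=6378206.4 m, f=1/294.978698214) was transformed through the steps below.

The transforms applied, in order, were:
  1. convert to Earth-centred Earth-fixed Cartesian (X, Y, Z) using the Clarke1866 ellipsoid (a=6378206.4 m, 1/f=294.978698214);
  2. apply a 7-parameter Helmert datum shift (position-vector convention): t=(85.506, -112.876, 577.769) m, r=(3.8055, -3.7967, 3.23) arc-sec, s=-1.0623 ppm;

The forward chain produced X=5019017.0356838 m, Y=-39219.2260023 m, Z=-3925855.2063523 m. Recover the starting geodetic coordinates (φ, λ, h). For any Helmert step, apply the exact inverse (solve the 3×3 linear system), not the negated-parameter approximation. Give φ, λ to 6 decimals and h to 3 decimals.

φ=-38.226072°, λ=-0.448157°, h=2482.579 m

start: X=5019017.0357, Y=-39219.2260, Z=-3925855.2064 m
→ Helmert⁻¹: X=5018863.9712, Y=-39257.4272, Z=-3926528.8040
→ geod (Bowring, a=6378206.400): φ=-38.22607200°, λ=-0.44815700°, h=2482.5790 m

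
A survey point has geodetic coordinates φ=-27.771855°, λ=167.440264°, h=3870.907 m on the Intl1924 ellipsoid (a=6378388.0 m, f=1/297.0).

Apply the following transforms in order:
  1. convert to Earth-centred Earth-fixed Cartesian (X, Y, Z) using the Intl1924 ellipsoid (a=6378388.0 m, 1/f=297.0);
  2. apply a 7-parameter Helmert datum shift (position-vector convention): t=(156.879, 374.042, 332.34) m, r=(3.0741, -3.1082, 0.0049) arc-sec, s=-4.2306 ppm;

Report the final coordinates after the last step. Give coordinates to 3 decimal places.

X=-5515750.272 m, Y=1229309.929 m, Z=-2955723.414 m

start: φ=-27.771855°, λ=167.440264°, h=3870.907 m
→ ECEF (a=6378388.000, f=1/297.0): X=-5515975.0016, Y=1228897.1622, Z=-2956003.4547
→ Helmert 7p (PV): X=-5515750.2722, Y=1229309.9292, Z=-2955723.4138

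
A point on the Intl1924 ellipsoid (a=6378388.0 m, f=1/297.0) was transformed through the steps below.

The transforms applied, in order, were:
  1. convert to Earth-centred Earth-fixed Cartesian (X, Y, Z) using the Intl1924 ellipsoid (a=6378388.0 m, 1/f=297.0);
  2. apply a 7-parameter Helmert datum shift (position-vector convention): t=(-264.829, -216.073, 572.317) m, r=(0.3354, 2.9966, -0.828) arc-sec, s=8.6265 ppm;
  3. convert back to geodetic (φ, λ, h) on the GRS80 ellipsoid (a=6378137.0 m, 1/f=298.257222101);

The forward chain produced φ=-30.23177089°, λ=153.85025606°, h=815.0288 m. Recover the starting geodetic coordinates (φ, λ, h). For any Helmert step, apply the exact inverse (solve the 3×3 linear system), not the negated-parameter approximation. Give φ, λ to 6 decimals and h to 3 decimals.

φ=-30.238386°, λ=153.847095°, h=697.494 m

start: φ=-30.231771°, λ=153.850256°, h=815.029 m
→ ECEF (a=6378137.000, f=1/298.257222101): X=-4951473.7200, Y=2431034.7733, Z=-3193008.6953
→ Helmert⁻¹: X=-4951129.5425, Y=2431204.8052, Z=-3193629.3460
→ geod (Bowring, a=6378388.000): φ=-30.23838600°, λ=153.84709500°, h=697.4940 m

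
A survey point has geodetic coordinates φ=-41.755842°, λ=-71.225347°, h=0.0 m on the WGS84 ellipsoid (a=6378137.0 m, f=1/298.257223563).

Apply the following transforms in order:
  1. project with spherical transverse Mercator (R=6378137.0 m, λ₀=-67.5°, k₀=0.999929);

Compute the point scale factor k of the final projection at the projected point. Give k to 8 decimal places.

1.00110565

start: φ=-41.755842°, λ=-71.225347°, h=0.000 m
→ into tm (λ₀=-67.5°): φ=-41.75584200°, λ−λ₀=-3.72534700°
scale k = 1.00110565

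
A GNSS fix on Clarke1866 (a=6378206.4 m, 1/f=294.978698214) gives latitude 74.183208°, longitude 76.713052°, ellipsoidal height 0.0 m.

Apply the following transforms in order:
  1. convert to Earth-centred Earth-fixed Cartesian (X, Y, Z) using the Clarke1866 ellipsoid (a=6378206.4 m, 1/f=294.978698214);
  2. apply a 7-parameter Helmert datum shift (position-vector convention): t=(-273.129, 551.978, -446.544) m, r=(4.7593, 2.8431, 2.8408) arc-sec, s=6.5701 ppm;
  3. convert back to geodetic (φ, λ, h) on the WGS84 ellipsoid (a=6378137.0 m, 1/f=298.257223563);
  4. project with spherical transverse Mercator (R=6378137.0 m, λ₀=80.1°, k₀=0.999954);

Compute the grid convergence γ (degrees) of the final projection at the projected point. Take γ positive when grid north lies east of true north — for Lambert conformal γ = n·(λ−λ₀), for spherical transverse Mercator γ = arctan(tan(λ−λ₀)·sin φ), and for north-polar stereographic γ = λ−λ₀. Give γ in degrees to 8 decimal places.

-3.24935562

start: φ=74.183208°, λ=76.713052°, h=0.000 m
→ ECEF (a=6378206.400, f=1/294.978698214): X=400804.0995, Y=1697247.5365, Z=6114364.2313
→ Helmert 7p (PV): X=400594.5075, Y=1697675.1036, Z=6113991.4968
→ geod (Bowring, a=6378137.000): φ=74.17800401°, λ=76.72298009°, h=-409.0831 m
→ into tm (λ₀=80.1°): φ=74.17800401°, λ−λ₀=-3.37701991°
convergence γ = -3.24935562°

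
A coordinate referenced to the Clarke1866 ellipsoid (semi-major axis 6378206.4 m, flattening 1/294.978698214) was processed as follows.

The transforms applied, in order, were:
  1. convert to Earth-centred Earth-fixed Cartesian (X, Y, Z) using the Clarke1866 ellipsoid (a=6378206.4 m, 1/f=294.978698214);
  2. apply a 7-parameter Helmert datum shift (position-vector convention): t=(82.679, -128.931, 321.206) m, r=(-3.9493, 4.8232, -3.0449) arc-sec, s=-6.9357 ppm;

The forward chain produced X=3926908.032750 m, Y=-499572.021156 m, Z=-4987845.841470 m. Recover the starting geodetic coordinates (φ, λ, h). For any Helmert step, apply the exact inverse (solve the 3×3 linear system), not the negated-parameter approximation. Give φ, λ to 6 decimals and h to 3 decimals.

start: X=3926908.0327, Y=-499572.0212, Z=-4987845.8415 m
→ Helmert⁻¹: X=3926976.5997, Y=-499293.0775, Z=-4988119.3774
→ geod (Bowring, a=6378206.400): φ=-51.75359200°, λ=-7.24595900°, h=3114.1090 m

φ=-51.753592°, λ=-7.245959°, h=3114.109 m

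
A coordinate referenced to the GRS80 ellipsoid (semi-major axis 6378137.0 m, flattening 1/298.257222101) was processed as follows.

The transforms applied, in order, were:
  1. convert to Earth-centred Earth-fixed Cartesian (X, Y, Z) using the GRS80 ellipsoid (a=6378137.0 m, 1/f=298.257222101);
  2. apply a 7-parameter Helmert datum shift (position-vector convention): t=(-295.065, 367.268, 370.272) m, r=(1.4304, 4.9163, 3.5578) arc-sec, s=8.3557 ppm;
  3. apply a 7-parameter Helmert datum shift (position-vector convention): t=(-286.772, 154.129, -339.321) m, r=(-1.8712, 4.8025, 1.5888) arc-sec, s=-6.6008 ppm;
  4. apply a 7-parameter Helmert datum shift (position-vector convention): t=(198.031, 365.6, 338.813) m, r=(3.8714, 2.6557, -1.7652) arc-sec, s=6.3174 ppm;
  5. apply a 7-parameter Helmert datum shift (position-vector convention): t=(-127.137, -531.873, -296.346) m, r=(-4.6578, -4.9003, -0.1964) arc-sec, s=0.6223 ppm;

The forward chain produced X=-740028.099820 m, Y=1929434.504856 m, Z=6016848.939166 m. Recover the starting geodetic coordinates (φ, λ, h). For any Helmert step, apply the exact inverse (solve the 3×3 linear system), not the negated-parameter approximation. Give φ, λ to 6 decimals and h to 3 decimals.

start: X=-740028.0998, Y=1929434.5049, Z=6016848.9392 m
→ Helmert⁻¹: X=-739759.3873, Y=1929828.5941, Z=6017202.6941
→ Helmert⁻¹: X=-740046.7239, Y=1929557.4011, Z=6016780.1262
→ Helmert⁻¹: X=-739890.0722, Y=1929367.1203, Z=6017159.4411
→ Helmert⁻¹: X=-739698.9616, Y=1929038.2176, Z=6016707.8870
→ geod (Bowring, a=6378137.000): φ=71.16657700°, λ=110.97956100°, h=2536.4990 m

φ=71.166577°, λ=110.979561°, h=2536.499 m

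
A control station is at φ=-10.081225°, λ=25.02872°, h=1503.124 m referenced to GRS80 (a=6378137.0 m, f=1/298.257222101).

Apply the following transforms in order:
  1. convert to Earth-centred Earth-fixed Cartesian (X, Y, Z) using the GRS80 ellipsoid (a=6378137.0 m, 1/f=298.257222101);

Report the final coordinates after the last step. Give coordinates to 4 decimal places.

start: φ=-10.081225°, λ=25.028720°, h=1503.124 m
→ ECEF (a=6378137.000, f=1/298.257222101): X=5691900.4722, Y=2657651.0950, Z=-1109358.2003

X=5691900.4722 m, Y=2657651.0950 m, Z=-1109358.2003 m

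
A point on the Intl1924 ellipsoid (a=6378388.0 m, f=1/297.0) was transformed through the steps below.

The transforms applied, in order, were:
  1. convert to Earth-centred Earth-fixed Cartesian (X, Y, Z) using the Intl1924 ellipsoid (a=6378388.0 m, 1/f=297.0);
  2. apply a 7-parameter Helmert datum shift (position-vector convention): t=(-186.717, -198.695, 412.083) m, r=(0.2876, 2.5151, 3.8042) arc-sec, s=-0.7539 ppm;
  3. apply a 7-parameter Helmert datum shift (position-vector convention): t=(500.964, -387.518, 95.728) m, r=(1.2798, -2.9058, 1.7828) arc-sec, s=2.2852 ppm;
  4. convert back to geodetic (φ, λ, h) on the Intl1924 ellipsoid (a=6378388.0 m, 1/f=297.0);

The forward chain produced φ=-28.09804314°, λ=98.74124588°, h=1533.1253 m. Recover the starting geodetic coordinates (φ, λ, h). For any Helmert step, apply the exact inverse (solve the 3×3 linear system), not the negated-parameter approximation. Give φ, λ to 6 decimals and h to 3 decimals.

start: φ=-28.098043°, λ=98.741246°, h=1533.125 m
→ ECEF (a=6378388.000, f=1/297.0): X=-855939.1899, Y=5566783.0332, Z=-2986858.2001
→ Helmert⁻¹: X=-856432.1581, Y=5567146.6984, Z=-2986969.5793
→ Helmert⁻¹: X=-856106.9792, Y=5567361.2146, Z=-2987402.1162
→ geod (Bowring, a=6378388.000): φ=-28.09983500°, λ=98.74203900°, h=2315.9120 m

φ=-28.099835°, λ=98.742039°, h=2315.912 m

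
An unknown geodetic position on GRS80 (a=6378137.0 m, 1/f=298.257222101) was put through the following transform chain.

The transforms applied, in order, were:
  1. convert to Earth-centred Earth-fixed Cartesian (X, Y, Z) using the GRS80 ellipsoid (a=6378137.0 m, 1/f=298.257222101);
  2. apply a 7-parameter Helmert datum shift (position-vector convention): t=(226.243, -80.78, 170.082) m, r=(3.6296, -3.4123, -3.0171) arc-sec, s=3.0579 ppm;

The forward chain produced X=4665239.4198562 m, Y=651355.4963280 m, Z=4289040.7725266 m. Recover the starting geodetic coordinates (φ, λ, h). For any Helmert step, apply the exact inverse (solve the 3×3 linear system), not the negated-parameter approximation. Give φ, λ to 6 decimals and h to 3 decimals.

start: X=4665239.4199, Y=651355.4963, Z=4289040.7725 m
→ Helmert⁻¹: X=4665060.3313, Y=651577.9902, Z=4288768.9345
→ geod (Bowring, a=6378137.000): φ=42.50944900°, λ=7.95117400°, h=1894.8890 m

φ=42.509449°, λ=7.951174°, h=1894.889 m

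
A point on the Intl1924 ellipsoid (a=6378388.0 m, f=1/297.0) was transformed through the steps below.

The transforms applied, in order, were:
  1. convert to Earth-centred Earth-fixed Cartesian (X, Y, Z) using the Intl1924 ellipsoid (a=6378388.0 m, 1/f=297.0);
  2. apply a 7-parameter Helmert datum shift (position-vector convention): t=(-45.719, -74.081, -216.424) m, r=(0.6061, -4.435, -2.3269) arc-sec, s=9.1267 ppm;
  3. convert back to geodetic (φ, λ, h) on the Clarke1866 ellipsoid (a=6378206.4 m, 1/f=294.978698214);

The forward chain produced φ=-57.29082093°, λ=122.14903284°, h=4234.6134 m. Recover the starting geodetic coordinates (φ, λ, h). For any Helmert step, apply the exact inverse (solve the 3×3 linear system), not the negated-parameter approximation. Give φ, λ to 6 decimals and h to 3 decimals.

φ=-57.287774°, λ=122.150136°, h=3729.726 m

start: φ=-57.290821°, λ=122.149033°, h=4234.613 m
→ ECEF (a=6378206.400, f=1/294.978698214): X=-1839657.1205, Y=2927097.1283, Z=-5346832.8986
→ Helmert⁻¹: X=-1839742.5917, Y=2927108.0292, Z=-5346536.7221
→ geod (Bowring, a=6378388.000): φ=-57.28777400°, λ=122.15013600°, h=3729.7260 m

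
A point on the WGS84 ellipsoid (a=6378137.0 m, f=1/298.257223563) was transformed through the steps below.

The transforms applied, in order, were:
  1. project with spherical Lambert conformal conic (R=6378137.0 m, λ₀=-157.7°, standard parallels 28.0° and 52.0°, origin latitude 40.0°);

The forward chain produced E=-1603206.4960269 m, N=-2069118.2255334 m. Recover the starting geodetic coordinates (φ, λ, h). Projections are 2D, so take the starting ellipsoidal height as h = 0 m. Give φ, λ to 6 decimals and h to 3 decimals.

start: E=-1603206.4960, N=-2069118.2255 m
→ lcc⁻¹: φ=20.15882800°, λ=-172.57046900°

φ=20.158828°, λ=-172.570469°, h=0.000 m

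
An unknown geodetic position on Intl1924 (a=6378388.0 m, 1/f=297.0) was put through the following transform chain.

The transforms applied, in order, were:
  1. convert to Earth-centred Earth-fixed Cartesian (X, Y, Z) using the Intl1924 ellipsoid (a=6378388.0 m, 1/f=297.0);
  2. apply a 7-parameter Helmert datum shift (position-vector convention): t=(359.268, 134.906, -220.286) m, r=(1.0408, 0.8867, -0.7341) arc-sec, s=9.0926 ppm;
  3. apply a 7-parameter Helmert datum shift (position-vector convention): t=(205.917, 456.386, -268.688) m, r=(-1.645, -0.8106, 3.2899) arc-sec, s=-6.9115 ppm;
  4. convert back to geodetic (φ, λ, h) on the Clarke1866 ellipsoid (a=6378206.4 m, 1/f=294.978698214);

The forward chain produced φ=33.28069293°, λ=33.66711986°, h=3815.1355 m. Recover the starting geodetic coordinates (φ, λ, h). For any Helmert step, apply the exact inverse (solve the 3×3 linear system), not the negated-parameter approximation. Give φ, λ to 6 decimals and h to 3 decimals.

φ=33.287225°, λ=33.664408°, h=3176.735 m

start: φ=33.280693°, λ=33.667120°, h=3815.136 m
→ ECEF (a=6378206.400, f=1/294.978698214): X=4444969.7338, Y=2960742.3483, Z=3481935.6380
→ Helmert⁻¹: X=4444855.4369, Y=2960207.7561, Z=3482234.5338
→ Helmert⁻¹: X=4444430.2518, Y=2960079.3255, Z=3482427.3251
→ geod (Bowring, a=6378388.000): φ=33.28722500°, λ=33.66440800°, h=3176.7350 m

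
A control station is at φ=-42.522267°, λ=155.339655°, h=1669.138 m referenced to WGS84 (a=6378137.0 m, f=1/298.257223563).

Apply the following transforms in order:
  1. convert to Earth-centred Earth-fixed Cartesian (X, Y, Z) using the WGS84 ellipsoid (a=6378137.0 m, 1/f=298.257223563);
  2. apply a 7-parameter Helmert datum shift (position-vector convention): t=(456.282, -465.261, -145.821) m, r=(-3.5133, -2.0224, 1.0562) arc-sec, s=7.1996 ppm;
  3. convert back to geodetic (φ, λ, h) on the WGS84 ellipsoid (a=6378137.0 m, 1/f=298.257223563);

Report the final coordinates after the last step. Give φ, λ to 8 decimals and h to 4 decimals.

start: φ=-42.522267°, λ=155.339655°, h=1669.138 m
→ ECEF (a=6378137.000, f=1/298.257223563): X=-4279721.4612, Y=1964864.4136, Z=-4289666.1850
→ Helmert 7p (PV): X=-4279263.9929, Y=1964318.3177, Z=-4289918.3200
→ geod (Bowring, a=6378137.000): φ=-42.52785451°, λ=155.34337144°, h=1365.2466 m

φ=-42.52785451°, λ=155.34337144°, h=1365.2466 m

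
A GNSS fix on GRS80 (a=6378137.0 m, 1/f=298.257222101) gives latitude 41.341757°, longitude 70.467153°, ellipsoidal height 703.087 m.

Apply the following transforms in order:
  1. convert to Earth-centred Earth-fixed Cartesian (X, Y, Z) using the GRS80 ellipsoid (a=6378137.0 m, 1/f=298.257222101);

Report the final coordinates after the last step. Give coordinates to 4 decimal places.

X=1603573.7373 m, Y=4520115.5404 m, Z=4191457.8758 m

start: φ=41.341757°, λ=70.467153°, h=703.087 m
→ ECEF (a=6378137.000, f=1/298.257222101): X=1603573.7373, Y=4520115.5404, Z=4191457.8758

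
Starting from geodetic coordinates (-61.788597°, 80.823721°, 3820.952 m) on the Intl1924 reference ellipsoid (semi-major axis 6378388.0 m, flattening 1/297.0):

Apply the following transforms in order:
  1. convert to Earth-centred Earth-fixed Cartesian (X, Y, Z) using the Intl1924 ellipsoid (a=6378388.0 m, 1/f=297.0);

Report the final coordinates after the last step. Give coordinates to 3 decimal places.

start: φ=-61.788597°, λ=80.823721°, h=3820.952 m
→ ECEF (a=6378388.000, f=1/297.0): X=482394.4462, Y=2986226.2854, Z=-5600906.0498

X=482394.446 m, Y=2986226.285 m, Z=-5600906.050 m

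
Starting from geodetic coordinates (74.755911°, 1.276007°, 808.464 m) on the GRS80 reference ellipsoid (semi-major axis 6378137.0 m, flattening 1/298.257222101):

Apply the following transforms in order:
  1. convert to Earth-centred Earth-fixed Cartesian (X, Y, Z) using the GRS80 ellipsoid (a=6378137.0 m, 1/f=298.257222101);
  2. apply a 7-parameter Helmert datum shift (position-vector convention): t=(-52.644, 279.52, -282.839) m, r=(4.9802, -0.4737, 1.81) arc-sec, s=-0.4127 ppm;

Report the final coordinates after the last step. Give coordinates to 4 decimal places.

start: φ=74.755911°, λ=1.276007°, h=808.464 m
→ ECEF (a=6378137.000, f=1/298.257222101): X=1682059.3971, Y=37466.5376, Z=6132438.2641
→ Helmert 7p (PV): X=1681991.6466, Y=37612.7366, Z=6132157.6618

X=1681991.6466 m, Y=37612.7366 m, Z=6132157.6618 m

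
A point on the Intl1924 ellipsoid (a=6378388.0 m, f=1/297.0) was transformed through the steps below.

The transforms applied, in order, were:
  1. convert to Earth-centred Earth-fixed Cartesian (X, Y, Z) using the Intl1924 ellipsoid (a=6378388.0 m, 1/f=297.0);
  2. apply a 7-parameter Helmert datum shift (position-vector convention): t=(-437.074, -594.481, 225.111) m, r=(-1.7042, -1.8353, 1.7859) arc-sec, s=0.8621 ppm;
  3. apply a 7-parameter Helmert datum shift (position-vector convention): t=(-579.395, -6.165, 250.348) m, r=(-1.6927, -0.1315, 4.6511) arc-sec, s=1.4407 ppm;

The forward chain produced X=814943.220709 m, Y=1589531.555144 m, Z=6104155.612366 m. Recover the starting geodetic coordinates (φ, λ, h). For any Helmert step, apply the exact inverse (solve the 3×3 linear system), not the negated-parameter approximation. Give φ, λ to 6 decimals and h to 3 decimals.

start: X=814943.2207, Y=1589531.5551, Z=6104155.6124 m
→ Helmert⁻¹: X=815561.1734, Y=1589466.9485, Z=6103908.9944
→ Helmert⁻¹: X=816065.6199, Y=1590002.5632, Z=6103684.4972
→ geod (Bowring, a=6378388.000): φ=73.78355400°, λ=62.83092900°, h=1355.7070 m

φ=73.783554°, λ=62.830929°, h=1355.707 m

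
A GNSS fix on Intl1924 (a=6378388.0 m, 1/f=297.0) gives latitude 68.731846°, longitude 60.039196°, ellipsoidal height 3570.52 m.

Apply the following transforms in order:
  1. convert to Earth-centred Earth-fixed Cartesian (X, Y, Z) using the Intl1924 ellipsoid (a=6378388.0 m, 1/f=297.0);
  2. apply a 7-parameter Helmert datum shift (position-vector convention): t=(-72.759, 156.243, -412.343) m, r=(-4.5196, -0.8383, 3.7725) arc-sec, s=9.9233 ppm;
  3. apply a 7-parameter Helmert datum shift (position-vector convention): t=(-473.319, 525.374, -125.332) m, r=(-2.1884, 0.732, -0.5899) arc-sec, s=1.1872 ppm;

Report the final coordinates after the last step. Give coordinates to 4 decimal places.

X=1158923.1640 m, Y=2012387.4932 m, Z=5924116.3626 m

start: φ=68.731846°, λ=60.039196°, h=3570.520 m
→ ECEF (a=6378388.000, f=1/297.0): X=1159490.4504, Y=2011472.9616, Z=5924653.0339
→ Helmert 7p (PV): X=1159368.3288, Y=2011800.1920, Z=5924260.1203
→ Helmert 7p (PV): X=1158923.1640, Y=2012387.4932, Z=5924116.3626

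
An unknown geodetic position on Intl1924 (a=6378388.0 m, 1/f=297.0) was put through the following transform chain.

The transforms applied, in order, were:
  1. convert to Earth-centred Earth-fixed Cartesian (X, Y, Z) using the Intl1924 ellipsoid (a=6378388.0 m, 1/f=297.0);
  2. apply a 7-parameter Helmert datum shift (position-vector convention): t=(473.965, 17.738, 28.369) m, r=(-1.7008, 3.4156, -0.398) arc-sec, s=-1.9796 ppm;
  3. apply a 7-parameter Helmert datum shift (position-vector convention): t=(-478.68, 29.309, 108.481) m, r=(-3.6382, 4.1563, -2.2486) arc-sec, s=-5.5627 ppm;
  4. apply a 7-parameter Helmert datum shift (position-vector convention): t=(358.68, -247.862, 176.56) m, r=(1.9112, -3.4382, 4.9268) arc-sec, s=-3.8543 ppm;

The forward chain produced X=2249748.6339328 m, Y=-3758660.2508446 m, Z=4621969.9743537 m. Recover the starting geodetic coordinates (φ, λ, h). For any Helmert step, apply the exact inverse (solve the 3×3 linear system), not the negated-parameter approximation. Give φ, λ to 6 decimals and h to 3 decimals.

start: X=2249748.6339, Y=-3758660.2508, Z=4621969.9744 m
→ Helmert⁻¹: X=2249385.8908, Y=-3758437.7788, Z=4621808.5583
→ Helmert⁻¹: X=2249824.9312, Y=-3758544.9885, Z=4621704.8262
→ Helmert⁻¹: X=2249286.1396, Y=-3758603.9360, Z=4621691.8605
→ geod (Bowring, a=6378388.000): φ=46.72942400°, λ=-59.10215400°, h=560.4180 m

φ=46.729424°, λ=-59.102154°, h=560.418 m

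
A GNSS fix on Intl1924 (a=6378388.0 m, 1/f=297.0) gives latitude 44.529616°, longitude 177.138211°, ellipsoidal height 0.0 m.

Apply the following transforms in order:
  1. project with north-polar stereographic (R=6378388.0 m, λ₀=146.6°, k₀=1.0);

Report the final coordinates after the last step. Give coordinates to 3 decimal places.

E=2716109.176 m, N=-4604014.385 m

start: φ=44.529616°, λ=177.138211°, h=0.000 m
→ stereo (R=6378388.0, λ₀=146.6°): E=2716109.1756, N=-4604014.3854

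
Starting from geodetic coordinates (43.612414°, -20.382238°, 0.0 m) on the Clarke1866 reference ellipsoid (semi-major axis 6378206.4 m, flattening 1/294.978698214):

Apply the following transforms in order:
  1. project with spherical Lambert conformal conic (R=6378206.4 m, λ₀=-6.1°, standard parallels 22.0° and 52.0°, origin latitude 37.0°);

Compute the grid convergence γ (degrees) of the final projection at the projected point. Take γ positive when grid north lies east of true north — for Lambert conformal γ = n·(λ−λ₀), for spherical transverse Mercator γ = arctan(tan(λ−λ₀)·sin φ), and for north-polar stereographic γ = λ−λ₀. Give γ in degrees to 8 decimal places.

start: φ=43.612414°, λ=-20.382238°, h=0.000 m
→ into lcc (λ₀=-6.1°): φ=43.61241400°, λ−λ₀=-14.28223800°
convergence γ = -8.69721730°

-8.69721730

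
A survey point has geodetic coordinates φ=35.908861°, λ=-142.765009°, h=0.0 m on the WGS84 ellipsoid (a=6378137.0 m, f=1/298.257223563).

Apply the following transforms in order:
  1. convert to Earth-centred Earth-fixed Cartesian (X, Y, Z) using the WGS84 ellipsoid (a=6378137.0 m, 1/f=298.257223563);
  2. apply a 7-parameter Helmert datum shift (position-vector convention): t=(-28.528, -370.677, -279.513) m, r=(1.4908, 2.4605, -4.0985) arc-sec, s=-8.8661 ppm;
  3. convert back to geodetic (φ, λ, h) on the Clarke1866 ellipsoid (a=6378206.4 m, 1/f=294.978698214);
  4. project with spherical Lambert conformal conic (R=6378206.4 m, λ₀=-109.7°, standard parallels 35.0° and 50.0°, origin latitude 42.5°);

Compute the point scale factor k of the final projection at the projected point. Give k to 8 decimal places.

0.99810551

start: φ=35.908861°, λ=-142.765009°, h=0.000 m
→ ECEF (a=6378137.000, f=1/298.257223563): X=-4117691.5876, Y=-3129463.4091, Z=3720005.6741
→ Helmert 7p (PV): X=-4117701.4150, Y=-3129751.4082, Z=3719719.6796
→ geod (Bowring, a=6378206.400): φ=35.90784578°, λ=-142.76253480°, h=-7.9912 m
→ into lcc (λ₀=-109.7°): φ=35.90784578°, λ−λ₀=-33.06253480°
scale k = 0.99810551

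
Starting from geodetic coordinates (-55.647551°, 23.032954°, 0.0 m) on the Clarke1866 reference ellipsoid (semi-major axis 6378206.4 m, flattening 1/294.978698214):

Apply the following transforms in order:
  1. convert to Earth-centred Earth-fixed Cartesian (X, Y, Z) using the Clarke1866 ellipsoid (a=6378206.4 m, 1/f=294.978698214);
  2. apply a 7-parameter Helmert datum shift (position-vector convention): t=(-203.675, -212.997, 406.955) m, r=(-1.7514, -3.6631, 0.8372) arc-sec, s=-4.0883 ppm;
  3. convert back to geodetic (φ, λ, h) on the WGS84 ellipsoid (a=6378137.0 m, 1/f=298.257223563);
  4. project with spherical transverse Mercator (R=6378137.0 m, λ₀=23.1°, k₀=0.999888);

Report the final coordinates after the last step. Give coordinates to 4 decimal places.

start: φ=-55.647551°, λ=23.032954°, h=0.000 m
→ ECEF (a=6378206.400, f=1/294.978698214): X=3319853.1066, Y=1411448.0600, Z=-5242197.2500
→ Helmert 7p (PV): X=3319723.2271, Y=1411198.2559, Z=-5241721.8902
→ geod (Bowring, a=6378137.000): φ=-55.64475905°, λ=23.03010967°, h=-607.6210 m
→ tm (R=6378137.0, λ₀=23.1°): E=-4390.0231, N=-6193654.6868

E=-4390.0231 m, N=-6193654.6868 m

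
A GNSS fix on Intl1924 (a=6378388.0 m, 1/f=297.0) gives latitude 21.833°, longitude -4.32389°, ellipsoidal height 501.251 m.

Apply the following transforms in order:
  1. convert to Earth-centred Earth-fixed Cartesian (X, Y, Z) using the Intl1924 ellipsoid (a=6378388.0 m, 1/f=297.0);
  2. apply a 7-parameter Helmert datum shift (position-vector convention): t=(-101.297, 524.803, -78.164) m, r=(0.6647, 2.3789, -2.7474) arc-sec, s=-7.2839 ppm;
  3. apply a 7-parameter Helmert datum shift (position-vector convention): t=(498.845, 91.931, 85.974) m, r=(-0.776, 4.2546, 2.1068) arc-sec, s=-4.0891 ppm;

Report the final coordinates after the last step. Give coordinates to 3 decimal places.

start: φ=21.833000°, λ=-4.323890°, h=501.251 m
→ ECEF (a=6378388.000, f=1/297.0): X=5907236.2234, Y=-446644.4021, Z=2357474.2151
→ Helmert 7p (PV): X=5907113.1386, Y=-446202.6253, Z=2357309.3111
→ Helmert 7p (PV): X=5907641.0101, Y=-446039.6658, Z=2357265.4797

X=5907641.010 m, Y=-446039.666 m, Z=2357265.480 m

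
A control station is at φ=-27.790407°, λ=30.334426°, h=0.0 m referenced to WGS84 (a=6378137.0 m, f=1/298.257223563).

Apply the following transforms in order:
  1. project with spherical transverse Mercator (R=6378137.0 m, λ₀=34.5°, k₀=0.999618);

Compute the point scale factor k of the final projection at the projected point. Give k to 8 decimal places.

1.00168834

start: φ=-27.790407°, λ=30.334426°, h=0.000 m
→ into tm (λ₀=34.5°): φ=-27.79040700°, λ−λ₀=-4.16557400°
scale k = 1.00168834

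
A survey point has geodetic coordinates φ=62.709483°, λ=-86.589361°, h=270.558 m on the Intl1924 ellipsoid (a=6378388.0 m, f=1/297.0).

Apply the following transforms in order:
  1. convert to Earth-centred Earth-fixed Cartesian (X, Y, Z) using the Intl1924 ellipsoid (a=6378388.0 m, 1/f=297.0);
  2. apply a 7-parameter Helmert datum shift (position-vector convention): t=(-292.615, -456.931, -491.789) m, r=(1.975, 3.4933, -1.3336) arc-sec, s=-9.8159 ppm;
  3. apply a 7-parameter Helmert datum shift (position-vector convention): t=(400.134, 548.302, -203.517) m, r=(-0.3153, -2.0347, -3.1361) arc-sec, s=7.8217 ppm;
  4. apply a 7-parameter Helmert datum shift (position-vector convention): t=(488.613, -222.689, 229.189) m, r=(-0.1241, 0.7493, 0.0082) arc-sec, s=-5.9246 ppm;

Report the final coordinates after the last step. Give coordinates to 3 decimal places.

start: φ=62.709483°, λ=-86.589361°, h=270.558 m
→ ECEF (a=6378388.000, f=1/297.0): X=174455.0679, Y=-2927231.5506, Z=5645569.6670
→ Helmert 7p (PV): X=174237.4272, Y=-2927714.9323, Z=5644991.4789
→ Helmert 7p (PV): X=174538.7245, Y=-2927183.5501, Z=5644838.3095
→ Helmert 7p (PV): X=175046.9257, Y=-2927385.4935, Z=5645035.1822

X=175046.926 m, Y=-2927385.494 m, Z=5645035.182 m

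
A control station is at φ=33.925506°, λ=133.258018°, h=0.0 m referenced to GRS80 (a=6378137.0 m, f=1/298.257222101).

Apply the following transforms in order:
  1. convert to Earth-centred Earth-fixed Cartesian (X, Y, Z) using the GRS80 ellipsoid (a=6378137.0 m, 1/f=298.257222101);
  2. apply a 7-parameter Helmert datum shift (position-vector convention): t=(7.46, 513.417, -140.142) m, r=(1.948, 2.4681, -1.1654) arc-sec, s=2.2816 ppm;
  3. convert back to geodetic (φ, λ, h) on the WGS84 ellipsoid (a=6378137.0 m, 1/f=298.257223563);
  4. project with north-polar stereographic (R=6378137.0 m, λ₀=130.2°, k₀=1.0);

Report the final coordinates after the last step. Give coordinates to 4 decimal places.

E=361911.2695 m, N=-6783916.3816 m

start: φ=33.925506°, λ=133.258018°, h=0.000 m
→ ECEF (a=6378137.000, f=1/298.257222101): X=-3630553.4566, Y=3858309.9588, Z=3539593.2226
→ Helmert 7p (PV): X=-3630490.1268, Y=3858819.2631, Z=3539541.0373
→ geod (Bowring, a=6378137.000): φ=33.92346769°, λ=133.25374488°, h=242.6507 m
→ stereo (R=6378137.0, λ₀=130.2°): E=361911.2695, N=-6783916.3816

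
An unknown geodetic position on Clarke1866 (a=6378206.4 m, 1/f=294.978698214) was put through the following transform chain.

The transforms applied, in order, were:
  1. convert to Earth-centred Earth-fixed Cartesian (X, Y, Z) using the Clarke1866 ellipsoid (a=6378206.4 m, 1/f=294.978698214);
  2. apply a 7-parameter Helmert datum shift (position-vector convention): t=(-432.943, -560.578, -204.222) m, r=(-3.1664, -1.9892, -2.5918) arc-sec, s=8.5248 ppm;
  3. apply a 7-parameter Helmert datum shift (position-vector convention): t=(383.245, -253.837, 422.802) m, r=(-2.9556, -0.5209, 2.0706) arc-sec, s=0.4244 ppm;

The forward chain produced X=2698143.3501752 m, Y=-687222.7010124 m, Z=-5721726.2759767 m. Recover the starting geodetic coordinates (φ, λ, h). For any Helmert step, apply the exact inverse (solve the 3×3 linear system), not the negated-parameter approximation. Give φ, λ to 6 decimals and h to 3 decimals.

φ=-64.207580°, λ=-14.269850°, h=2574.151 m

start: X=2698143.3502, Y=-687222.7010, Z=-5721726.2760 m
→ Helmert⁻¹: X=2697737.6139, Y=-686913.6601, Z=-5722163.3052
→ Helmert⁻¹: X=2698100.9965, Y=-686225.4900, Z=-5721946.8597
→ geod (Bowring, a=6378206.400): φ=-64.20758000°, λ=-14.26985000°, h=2574.1510 m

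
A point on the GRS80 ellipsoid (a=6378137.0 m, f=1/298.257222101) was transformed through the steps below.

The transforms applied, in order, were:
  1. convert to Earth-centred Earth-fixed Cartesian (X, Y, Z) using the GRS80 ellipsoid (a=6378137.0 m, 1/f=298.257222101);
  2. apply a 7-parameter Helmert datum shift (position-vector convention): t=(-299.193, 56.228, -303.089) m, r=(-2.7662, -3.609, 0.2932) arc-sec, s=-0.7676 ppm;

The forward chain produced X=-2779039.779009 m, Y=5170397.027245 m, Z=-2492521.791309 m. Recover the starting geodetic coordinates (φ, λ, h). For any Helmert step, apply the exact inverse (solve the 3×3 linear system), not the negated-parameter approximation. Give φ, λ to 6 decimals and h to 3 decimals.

φ=-23.143047°, λ=118.255438°, h=2057.532 m

start: X=-2779039.7790, Y=5170397.0272, Z=-2492521.7913 m
→ Helmert⁻¹: X=-2778778.9735, Y=5170382.1393, Z=-2492102.6557
→ geod (Bowring, a=6378137.000): φ=-23.14304700°, λ=118.25543800°, h=2057.5320 m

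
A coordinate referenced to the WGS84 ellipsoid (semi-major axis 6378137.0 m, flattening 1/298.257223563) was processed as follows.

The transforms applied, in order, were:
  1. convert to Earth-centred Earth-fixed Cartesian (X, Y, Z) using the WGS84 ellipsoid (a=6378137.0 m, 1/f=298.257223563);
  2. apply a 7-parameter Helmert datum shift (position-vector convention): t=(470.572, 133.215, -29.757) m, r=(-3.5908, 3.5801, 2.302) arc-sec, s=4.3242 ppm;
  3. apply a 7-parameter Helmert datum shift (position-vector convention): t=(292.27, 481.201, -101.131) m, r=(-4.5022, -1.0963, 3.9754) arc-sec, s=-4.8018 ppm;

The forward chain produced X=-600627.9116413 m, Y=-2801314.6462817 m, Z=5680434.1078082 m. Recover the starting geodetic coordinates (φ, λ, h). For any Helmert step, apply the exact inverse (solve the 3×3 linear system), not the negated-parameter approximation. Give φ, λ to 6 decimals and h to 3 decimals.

φ=63.381969°, λ=-102.116010°, h=1420.414 m

start: X=-600627.9116, Y=-2801314.6463, Z=5680434.1078 m
→ Helmert⁻¹: X=-600946.8774, Y=-2801921.7088, Z=5680504.5514
→ Helmert⁻¹: X=-601544.7163, Y=-2802134.9829, Z=5680450.5224
→ geod (Bowring, a=6378137.000): φ=63.38196900°, λ=-102.11601000°, h=1420.4140 m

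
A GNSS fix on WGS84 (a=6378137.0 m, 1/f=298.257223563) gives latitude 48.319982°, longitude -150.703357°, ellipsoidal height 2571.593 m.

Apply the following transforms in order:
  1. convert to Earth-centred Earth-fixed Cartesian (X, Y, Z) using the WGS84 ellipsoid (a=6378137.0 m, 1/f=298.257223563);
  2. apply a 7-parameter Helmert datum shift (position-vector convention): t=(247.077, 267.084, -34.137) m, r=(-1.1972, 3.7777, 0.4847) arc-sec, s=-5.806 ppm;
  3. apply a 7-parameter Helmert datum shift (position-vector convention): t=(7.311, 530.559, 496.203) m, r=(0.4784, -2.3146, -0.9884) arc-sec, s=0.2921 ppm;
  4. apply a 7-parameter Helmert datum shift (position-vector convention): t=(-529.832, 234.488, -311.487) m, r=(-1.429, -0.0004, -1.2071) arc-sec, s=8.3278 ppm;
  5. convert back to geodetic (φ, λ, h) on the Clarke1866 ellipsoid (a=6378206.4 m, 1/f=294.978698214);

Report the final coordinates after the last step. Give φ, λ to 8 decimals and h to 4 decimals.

φ=48.32542981°, λ=-150.71814086°, h=2589.3378 m

start: φ=48.319982°, λ=-150.703357°, h=2571.593 m
→ ECEF (a=6378137.000, f=1/298.257223563): X=-3707219.0086, Y=-2080108.6800, Z=4742530.6170
→ Helmert 7p (PV): X=-3706858.6615, Y=-2079810.7041, Z=4742548.9148
→ Helmert 7p (PV): X=-3706915.6180, Y=-2079273.9893, Z=4743000.0827
→ Helmert 7p (PV): X=-3707488.4981, Y=-2079002.2636, Z=4742742.4926
→ geod (Bowring, a=6378206.400): φ=48.32542981°, λ=-150.71814086°, h=2589.3378 m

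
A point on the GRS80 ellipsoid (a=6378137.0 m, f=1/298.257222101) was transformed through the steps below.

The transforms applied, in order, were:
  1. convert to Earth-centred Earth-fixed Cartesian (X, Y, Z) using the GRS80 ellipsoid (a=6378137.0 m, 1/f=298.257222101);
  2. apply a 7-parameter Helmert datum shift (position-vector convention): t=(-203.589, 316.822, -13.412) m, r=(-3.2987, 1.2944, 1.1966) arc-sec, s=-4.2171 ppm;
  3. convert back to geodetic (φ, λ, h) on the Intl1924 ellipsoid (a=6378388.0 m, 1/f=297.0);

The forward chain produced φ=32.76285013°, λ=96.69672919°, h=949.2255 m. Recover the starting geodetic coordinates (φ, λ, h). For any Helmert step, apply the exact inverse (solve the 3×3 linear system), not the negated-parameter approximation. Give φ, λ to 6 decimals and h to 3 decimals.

start: φ=32.762850°, λ=96.696729°, h=949.226 m
→ ECEF (a=6378388.000, f=1/297.0): X=-626192.3417, Y=5333148.7589, Z=3432436.8624
→ Helmert⁻¹: X=-625981.9962, Y=5332803.1624, Z=3432546.1063
→ geod (Bowring, a=6378137.000): φ=32.76472400°, λ=96.69493000°, h=923.3930 m

φ=32.764724°, λ=96.694930°, h=923.393 m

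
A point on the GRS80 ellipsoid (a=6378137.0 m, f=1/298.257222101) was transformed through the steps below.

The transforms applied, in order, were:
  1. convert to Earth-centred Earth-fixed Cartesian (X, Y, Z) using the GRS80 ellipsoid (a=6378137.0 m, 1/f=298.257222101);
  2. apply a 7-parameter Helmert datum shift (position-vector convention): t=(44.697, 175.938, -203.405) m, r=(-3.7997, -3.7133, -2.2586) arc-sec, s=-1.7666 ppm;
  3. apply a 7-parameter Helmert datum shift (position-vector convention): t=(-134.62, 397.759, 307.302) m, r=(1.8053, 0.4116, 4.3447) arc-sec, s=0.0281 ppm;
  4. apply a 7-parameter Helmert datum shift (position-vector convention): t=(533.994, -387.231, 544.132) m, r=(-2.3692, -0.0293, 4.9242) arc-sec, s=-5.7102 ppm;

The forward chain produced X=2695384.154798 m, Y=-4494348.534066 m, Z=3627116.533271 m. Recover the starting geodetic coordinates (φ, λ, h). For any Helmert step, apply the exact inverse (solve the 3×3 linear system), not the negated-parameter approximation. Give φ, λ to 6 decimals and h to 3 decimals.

φ=34.861926°, λ=-59.054769°, h=1833.825 m

start: X=2695384.1548, Y=-4494348.5341, Z=3627116.5333 m
→ Helmert⁻¹: X=2694758.7758, Y=-4494092.9523, Z=3626541.1070
→ Helmert⁻¹: X=2694791.4127, Y=-4494515.6089, Z=3626278.4181
→ Helmert⁻¹: X=2694865.9775, Y=-4494736.7812, Z=3626356.9154
→ geod (Bowring, a=6378137.000): φ=34.86192600°, λ=-59.05476900°, h=1833.8250 m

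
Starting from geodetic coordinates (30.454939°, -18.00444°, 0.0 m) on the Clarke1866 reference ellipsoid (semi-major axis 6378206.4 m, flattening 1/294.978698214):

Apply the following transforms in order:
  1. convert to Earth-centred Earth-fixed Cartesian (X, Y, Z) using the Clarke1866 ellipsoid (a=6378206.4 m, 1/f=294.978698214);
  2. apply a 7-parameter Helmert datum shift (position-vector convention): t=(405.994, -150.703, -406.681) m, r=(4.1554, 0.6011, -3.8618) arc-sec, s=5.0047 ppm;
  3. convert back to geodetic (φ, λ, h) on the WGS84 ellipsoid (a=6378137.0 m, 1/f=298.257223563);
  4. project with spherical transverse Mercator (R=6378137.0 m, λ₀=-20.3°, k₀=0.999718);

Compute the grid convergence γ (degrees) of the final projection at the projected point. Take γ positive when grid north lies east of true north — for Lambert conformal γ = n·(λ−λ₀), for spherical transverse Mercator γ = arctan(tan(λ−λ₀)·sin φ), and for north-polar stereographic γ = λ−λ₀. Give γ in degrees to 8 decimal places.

start: φ=30.454939°, λ=-18.004440°, h=0.000 m
→ ECEF (a=6378206.400, f=1/294.978698214): X=5233512.7700, Y=-1700919.7653, Z=3213774.6425
→ Helmert 7p (PV): X=5233922.4761, Y=-1701241.7109, Z=3213334.5270
→ geod (Bowring, a=6378137.000): φ=30.44740824°, λ=-18.00630921°, h=207.0762 m
→ into tm (λ₀=-20.3°): φ=30.44740824°, λ−λ₀=2.29369079°
convergence γ = 1.16278317°

1.16278317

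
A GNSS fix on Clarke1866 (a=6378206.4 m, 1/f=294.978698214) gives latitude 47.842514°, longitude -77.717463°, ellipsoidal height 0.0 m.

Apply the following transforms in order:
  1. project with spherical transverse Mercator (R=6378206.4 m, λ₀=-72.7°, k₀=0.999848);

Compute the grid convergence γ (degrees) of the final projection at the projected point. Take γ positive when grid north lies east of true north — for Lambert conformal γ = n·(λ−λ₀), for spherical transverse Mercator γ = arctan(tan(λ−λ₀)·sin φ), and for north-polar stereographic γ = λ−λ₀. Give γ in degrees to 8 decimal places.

start: φ=47.842514°, λ=-77.717463°, h=0.000 m
→ into tm (λ₀=-72.7°): φ=47.84251400°, λ−λ₀=-5.01746300°
convergence γ = -3.72374475°

-3.72374475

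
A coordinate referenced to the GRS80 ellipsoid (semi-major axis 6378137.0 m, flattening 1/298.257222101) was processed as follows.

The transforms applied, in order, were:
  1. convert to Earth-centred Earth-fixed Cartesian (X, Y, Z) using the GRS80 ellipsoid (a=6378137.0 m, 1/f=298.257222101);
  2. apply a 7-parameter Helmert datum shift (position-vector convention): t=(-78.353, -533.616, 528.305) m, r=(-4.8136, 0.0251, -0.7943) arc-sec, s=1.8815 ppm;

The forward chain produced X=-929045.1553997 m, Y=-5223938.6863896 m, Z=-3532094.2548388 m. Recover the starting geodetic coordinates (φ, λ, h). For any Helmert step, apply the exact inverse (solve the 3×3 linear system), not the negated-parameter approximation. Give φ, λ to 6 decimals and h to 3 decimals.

start: X=-929045.1554, Y=-5223938.6864, Z=-3532094.2548 m
→ Helmert⁻¹: X=-928944.5103, Y=-5223316.3763, Z=-3532737.9228
→ geod (Bowring, a=6378137.000): φ=-33.83700500°, λ=-100.08437200°, h=2324.4870 m

φ=-33.837005°, λ=-100.084372°, h=2324.487 m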